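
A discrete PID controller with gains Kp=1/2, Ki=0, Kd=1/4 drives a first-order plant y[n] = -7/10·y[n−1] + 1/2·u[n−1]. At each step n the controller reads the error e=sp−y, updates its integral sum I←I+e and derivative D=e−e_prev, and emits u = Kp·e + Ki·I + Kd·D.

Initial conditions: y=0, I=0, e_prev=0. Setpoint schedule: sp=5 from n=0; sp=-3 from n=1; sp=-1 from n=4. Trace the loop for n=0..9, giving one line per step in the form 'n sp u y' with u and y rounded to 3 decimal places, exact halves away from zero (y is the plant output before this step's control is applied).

0 5 3.750 0.000
1 -3 -4.906 1.875
2 -3 1.793 -3.766
3 -3 -5.091 3.532
4 -1 4.647 -5.018
5 -1 -6.131 5.836
6 -1 6.322 -7.151
7 -1 -8.413 8.167
8 -1 8.984 -9.923
9 -1 -11.559 11.438

(exact arithmetic carried between steps; '≈' marks a value shown rounded to 6 d.p. or computed from one; I and e_prev carry over from the previous line; the table rounds u and y to 3 d.p., halves away from zero)
n=0: y=0, sp=5, e=sp−y=5; I=5, D=e−e_prev=5; u=1/2·5+0·5+1/4·5=3.75; next y=-7/10·0+1/2·3.75=1.875
n=1: y=1.875, sp=-3, e=sp−y=-4.875; I=0.125, D=e−e_prev=-9.875; u=1/2·(-4.875)+0·0.125+1/4·(-9.875)=-4.90625; next y=-7/10·1.875+1/2·(-4.90625)=-3.765625
n=2: y=-3.765625, sp=-3, e=sp−y=0.765625; I=0.890625, D=e−e_prev=5.640625; u=1/2·0.765625+0·0.890625+1/4·5.640625≈1.792969; next y=-7/10·(-3.765625)+1/2·1.792969≈3.532422
n=3: y≈3.532422, sp=-3, e=sp−y≈-6.532422; I≈-5.641797, D=e−e_prev≈-7.298047; u=1/2·(-6.532422)+0·(-5.641797)+1/4·(-7.298047)≈-5.090723; next y=-7/10·3.532422+1/2·(-5.090723)≈-5.018057
n=4: y≈-5.018057, sp=-1, e=sp−y≈4.018057; I≈-1.623740, D=e−e_prev≈10.550479; u=1/2·4.018057+0·(-1.623740)+1/4·10.550479≈4.646648; next y=-7/10·(-5.018057)+1/2·4.646648≈5.835964
n=5: y≈5.835964, sp=-1, e=sp−y≈-6.835964; I≈-8.459704, D=e−e_prev≈-10.854020; u=1/2·(-6.835964)+0·(-8.459704)+1/4·(-10.854020)≈-6.131487; next y=-7/10·5.835964+1/2·(-6.131487)≈-7.150918
n=6: y≈-7.150918, sp=-1, e=sp−y≈6.150918; I≈-2.308786, D=e−e_prev≈12.986882; u=1/2·6.150918+0·(-2.308786)+1/4·12.986882≈6.322179; next y=-7/10·(-7.150918)+1/2·6.322179≈8.166732
n=7: y≈8.166732, sp=-1, e=sp−y≈-9.166732; I≈-11.475518, D=e−e_prev≈-15.317650; u=1/2·(-9.166732)+0·(-11.475518)+1/4·(-15.317650)≈-8.412779; next y=-7/10·8.166732+1/2·(-8.412779)≈-9.923102
n=8: y≈-9.923102, sp=-1, e=sp−y≈8.923102; I≈-2.552416, D=e−e_prev≈18.089834; u=1/2·8.923102+0·(-2.552416)+1/4·18.089834≈8.984010; next y=-7/10·(-9.923102)+1/2·8.984010≈11.438176
n=9: y≈11.438176, sp=-1, e=sp−y≈-12.438176; I≈-14.990592, D=e−e_prev≈-21.361278; u=1/2·(-12.438176)+0·(-14.990592)+1/4·(-21.361278)≈-11.559408; next y=-7/10·11.438176+1/2·(-11.559408)≈-13.786427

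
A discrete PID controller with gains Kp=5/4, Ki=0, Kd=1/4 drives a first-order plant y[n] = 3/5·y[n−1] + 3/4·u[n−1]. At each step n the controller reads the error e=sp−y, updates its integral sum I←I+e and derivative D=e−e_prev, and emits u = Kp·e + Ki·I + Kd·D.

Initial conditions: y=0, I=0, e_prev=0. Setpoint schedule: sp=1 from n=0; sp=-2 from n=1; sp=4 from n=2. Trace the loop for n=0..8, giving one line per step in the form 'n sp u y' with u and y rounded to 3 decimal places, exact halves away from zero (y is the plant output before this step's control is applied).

(exact arithmetic carried between steps; '≈' marks a value shown rounded to 6 d.p. or computed from one; I and e_prev carry over from the previous line; the table rounds u and y to 3 d.p., halves away from zero)
n=0: y=0, sp=1, e=sp−y=1; I=1, D=e−e_prev=1; u=5/4·1+0·1+1/4·1=1.5; next y=3/5·0+3/4·1.5=1.125
n=1: y=1.125, sp=-2, e=sp−y=-3.125; I=-2.125, D=e−e_prev=-4.125; u=5/4·(-3.125)+0·(-2.125)+1/4·(-4.125)=-4.9375; next y=3/5·1.125+3/4·(-4.9375)=-3.028125
n=2: y=-3.028125, sp=4, e=sp−y=7.028125; I=4.903125, D=e−e_prev=10.153125; u=5/4·7.028125+0·4.903125+1/4·10.153125≈11.323438; next y=3/5·(-3.028125)+3/4·11.323438≈6.675703
n=3: y≈6.675703, sp=4, e=sp−y≈-2.675703; I≈2.227422, D=e−e_prev≈-9.703828; u=5/4·(-2.675703)+0·2.227422+1/4·(-9.703828)≈-5.770586; next y=3/5·6.675703+3/4·(-5.770586)≈-0.322518
n=4: y≈-0.322518, sp=4, e=sp−y≈4.322518; I≈6.549939, D=e−e_prev≈6.998221; u=5/4·4.322518+0·6.549939+1/4·6.998221≈7.152702; next y=3/5·(-0.322518)+3/4·7.152702≈5.171016
n=5: y≈5.171016, sp=4, e=sp−y≈-1.171016; I≈5.378923, D=e−e_prev≈-5.493534; u=5/4·(-1.171016)+0·5.378923+1/4·(-5.493534)≈-2.837153; next y=3/5·5.171016+3/4·(-2.837153)≈0.974745
n=6: y≈0.974745, sp=4, e=sp−y≈3.025255; I≈8.404179, D=e−e_prev≈4.196272; u=5/4·3.025255+0·8.404179+1/4·4.196272≈4.830637; next y=3/5·0.974745+3/4·4.830637≈4.207825
n=7: y≈4.207825, sp=4, e=sp−y≈-0.207825; I≈8.196354, D=e−e_prev≈-3.233080; u=5/4·(-0.207825)+0·8.196354+1/4·(-3.233080)≈-1.068051; next y=3/5·4.207825+3/4·(-1.068051)≈1.723657
n=8: y≈1.723657, sp=4, e=sp−y≈2.276343; I≈10.472698, D=e−e_prev≈2.484168; u=5/4·2.276343+0·10.472698+1/4·2.484168≈3.466471; next y=3/5·1.723657+3/4·3.466471≈3.634047

0 1 1.500 0.000
1 -2 -4.938 1.125
2 4 11.323 -3.028
3 4 -5.771 6.676
4 4 7.153 -0.323
5 4 -2.837 5.171
6 4 4.831 0.975
7 4 -1.068 4.208
8 4 3.466 1.724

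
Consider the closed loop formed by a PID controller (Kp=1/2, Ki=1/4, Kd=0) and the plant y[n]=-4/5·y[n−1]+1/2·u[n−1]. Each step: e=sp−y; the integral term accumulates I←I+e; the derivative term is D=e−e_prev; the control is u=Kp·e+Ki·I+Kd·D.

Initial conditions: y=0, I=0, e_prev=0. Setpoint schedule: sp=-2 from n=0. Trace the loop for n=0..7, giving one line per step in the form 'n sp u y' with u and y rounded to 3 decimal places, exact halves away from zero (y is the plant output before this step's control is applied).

(exact arithmetic carried between steps; '≈' marks a value shown rounded to 6 d.p. or computed from one; I and e_prev carry over from the previous line; the table rounds u and y to 3 d.p., halves away from zero)
n=0: y=0, sp=-2, e=sp−y=-2; I=-2, D=e−e_prev=-2; u=1/2·(-2)+1/4·(-2)+0·(-2)=-1.5; next y=-4/5·0+1/2·(-1.5)=-0.75
n=1: y=-0.75, sp=-2, e=sp−y=-1.25; I=-3.25, D=e−e_prev=0.75; u=1/2·(-1.25)+1/4·(-3.25)+0·0.75=-1.4375; next y=-4/5·(-0.75)+1/2·(-1.4375)=-0.11875
n=2: y=-0.11875, sp=-2, e=sp−y=-1.88125; I=-5.13125, D=e−e_prev=-0.63125; u=1/2·(-1.88125)+1/4·(-5.13125)+0·(-0.63125)≈-2.223438; next y=-4/5·(-0.11875)+1/2·(-2.223438)≈-1.016719
n=3: y≈-1.016719, sp=-2, e=sp−y≈-0.983281; I≈-6.114531, D=e−e_prev≈0.897969; u=1/2·(-0.983281)+1/4·(-6.114531)+0·0.897969≈-2.020273; next y=-4/5·(-1.016719)+1/2·(-2.020273)≈-0.196762
n=4: y≈-0.196762, sp=-2, e=sp−y≈-1.803238; I≈-7.917770, D=e−e_prev≈-0.819957; u=1/2·(-1.803238)+1/4·(-7.917770)+0·(-0.819957)≈-2.881062; next y=-4/5·(-0.196762)+1/2·(-2.881062)≈-1.283121
n=5: y≈-1.283121, sp=-2, e=sp−y≈-0.716879; I≈-8.634648, D=e−e_prev≈1.086360; u=1/2·(-0.716879)+1/4·(-8.634648)+0·1.086360≈-2.517101; next y=-4/5·(-1.283121)+1/2·(-2.517101)≈-0.232054
n=6: y≈-0.232054, sp=-2, e=sp−y≈-1.767946; I≈-10.402595, D=e−e_prev≈-1.051068; u=1/2·(-1.767946)+1/4·(-10.402595)+0·(-1.051068)≈-3.484622; next y=-4/5·(-0.232054)+1/2·(-3.484622)≈-1.556668
n=7: y≈-1.556668, sp=-2, e=sp−y≈-0.443332; I≈-10.845926, D=e−e_prev≈1.324615; u=1/2·(-0.443332)+1/4·(-10.845926)+0·1.324615≈-2.933148; next y=-4/5·(-1.556668)+1/2·(-2.933148)≈-0.221239

0 -2 -1.500 0.000
1 -2 -1.438 -0.750
2 -2 -2.223 -0.119
3 -2 -2.020 -1.017
4 -2 -2.881 -0.197
5 -2 -2.517 -1.283
6 -2 -3.485 -0.232
7 -2 -2.933 -1.557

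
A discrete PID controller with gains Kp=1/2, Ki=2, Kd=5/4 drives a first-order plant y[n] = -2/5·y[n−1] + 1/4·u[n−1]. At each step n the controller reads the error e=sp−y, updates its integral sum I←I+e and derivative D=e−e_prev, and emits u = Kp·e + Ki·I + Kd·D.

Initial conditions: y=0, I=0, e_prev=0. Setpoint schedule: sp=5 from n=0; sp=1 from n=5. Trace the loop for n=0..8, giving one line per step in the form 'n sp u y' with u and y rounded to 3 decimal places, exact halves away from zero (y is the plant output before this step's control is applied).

0 5 18.750 0.000
1 5 4.922 4.688
2 5 31.401 -0.645
3 5 3.203 8.108
4 5 47.493 -2.443
5 1 -23.158 12.850
6 1 66.431 -10.930
7 1 -59.094 20.980
8 1 106.378 -23.165

(exact arithmetic carried between steps; '≈' marks a value shown rounded to 6 d.p. or computed from one; I and e_prev carry over from the previous line; the table rounds u and y to 3 d.p., halves away from zero)
n=0: y=0, sp=5, e=sp−y=5; I=5, D=e−e_prev=5; u=1/2·5+2·5+5/4·5=18.75; next y=-2/5·0+1/4·18.75=4.6875
n=1: y=4.6875, sp=5, e=sp−y=0.3125; I=5.3125, D=e−e_prev=-4.6875; u=1/2·0.3125+2·5.3125+5/4·(-4.6875)=4.921875; next y=-2/5·4.6875+1/4·4.921875≈-0.644531
n=2: y≈-0.644531, sp=5, e=sp−y≈5.644531; I≈10.957031, D=e−e_prev≈5.332031; u=1/2·5.644531+2·10.957031+5/4·5.332031≈31.401367; next y=-2/5·(-0.644531)+1/4·31.401367≈8.108154
n=3: y≈8.108154, sp=5, e=sp−y≈-3.108154; I≈7.848877, D=e−e_prev≈-8.752686; u=1/2·(-3.108154)+2·7.848877+5/4·(-8.752686)≈3.202820; next y=-2/5·8.108154+1/4·3.202820≈-2.442557
n=4: y≈-2.442557, sp=5, e=sp−y≈7.442557; I≈15.291434, D=e−e_prev≈10.550711; u=1/2·7.442557+2·15.291434+5/4·10.550711≈47.492535; next y=-2/5·(-2.442557)+1/4·47.492535≈12.850156
n=5: y≈12.850156, sp=1, e=sp−y≈-11.850156; I≈3.441277, D=e−e_prev≈-19.292713; u=1/2·(-11.850156)+2·3.441277+5/4·(-19.292713)≈-23.158415; next y=-2/5·12.850156+1/4·(-23.158415)≈-10.929666
n=6: y≈-10.929666, sp=1, e=sp−y≈11.929666; I≈15.370944, D=e−e_prev≈23.779823; u=1/2·11.929666+2·15.370944+5/4·23.779823≈66.431499; next y=-2/5·(-10.929666)+1/4·66.431499≈20.979741
n=7: y≈20.979741, sp=1, e=sp−y≈-19.979741; I≈-4.608798, D=e−e_prev≈-31.909407; u=1/2·(-19.979741)+2·(-4.608798)+5/4·(-31.909407)≈-59.094225; next y=-2/5·20.979741+1/4·(-59.094225)≈-23.165453
n=8: y≈-23.165453, sp=1, e=sp−y≈24.165453; I≈19.556655, D=e−e_prev≈44.145194; u=1/2·24.165453+2·19.556655+5/4·44.145194≈106.377529; next y=-2/5·(-23.165453)+1/4·106.377529≈35.860563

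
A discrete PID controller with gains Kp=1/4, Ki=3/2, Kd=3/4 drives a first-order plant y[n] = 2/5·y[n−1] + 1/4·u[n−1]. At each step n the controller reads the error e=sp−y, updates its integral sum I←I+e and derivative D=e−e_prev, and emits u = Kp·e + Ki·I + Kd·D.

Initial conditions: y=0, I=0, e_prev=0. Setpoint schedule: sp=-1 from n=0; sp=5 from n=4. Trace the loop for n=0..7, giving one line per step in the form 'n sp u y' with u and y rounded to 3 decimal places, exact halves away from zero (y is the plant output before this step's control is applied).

0 -1 -2.500 0.000
1 -1 -1.688 -0.625
2 -1 -2.602 -0.672
3 -1 -2.511 -0.919
4 5 12.373 -0.995
5 5 7.583 2.695
6 5 13.111 2.974
7 5 12.626 4.467

(exact arithmetic carried between steps; '≈' marks a value shown rounded to 6 d.p. or computed from one; I and e_prev carry over from the previous line; the table rounds u and y to 3 d.p., halves away from zero)
n=0: y=0, sp=-1, e=sp−y=-1; I=-1, D=e−e_prev=-1; u=1/4·(-1)+3/2·(-1)+3/4·(-1)=-2.5; next y=2/5·0+1/4·(-2.5)=-0.625
n=1: y=-0.625, sp=-1, e=sp−y=-0.375; I=-1.375, D=e−e_prev=0.625; u=1/4·(-0.375)+3/2·(-1.375)+3/4·0.625=-1.6875; next y=2/5·(-0.625)+1/4·(-1.6875)=-0.671875
n=2: y=-0.671875, sp=-1, e=sp−y=-0.328125; I=-1.703125, D=e−e_prev=0.046875; u=1/4·(-0.328125)+3/2·(-1.703125)+3/4·0.046875≈-2.601563; next y=2/5·(-0.671875)+1/4·(-2.601563)≈-0.919141
n=3: y≈-0.919141, sp=-1, e=sp−y≈-0.080859; I≈-1.783984, D=e−e_prev≈0.247266; u=1/4·(-0.080859)+3/2·(-1.783984)+3/4·0.247266≈-2.510742; next y=2/5·(-0.919141)+1/4·(-2.510742)≈-0.995342
n=4: y≈-0.995342, sp=5, e=sp−y≈5.995342; I≈4.211357, D=e−e_prev≈6.076201; u=1/4·5.995342+3/2·4.211357+3/4·6.076201≈12.373022; next y=2/5·(-0.995342)+1/4·12.373022≈2.695119
n=5: y≈2.695119, sp=5, e=sp−y≈2.304881; I≈6.516239, D=e−e_prev≈-3.690461; u=1/4·2.304881+3/2·6.516239+3/4·(-3.690461)≈7.582733; next y=2/5·2.695119+1/4·7.582733≈2.973731
n=6: y≈2.973731, sp=5, e=sp−y≈2.026269; I≈8.542508, D=e−e_prev≈-0.278612; u=1/4·2.026269+3/2·8.542508+3/4·(-0.278612)≈13.111370; next y=2/5·2.973731+1/4·13.111370≈4.467335
n=7: y≈4.467335, sp=5, e=sp−y≈0.532665; I≈9.075173, D=e−e_prev≈-1.493604; u=1/4·0.532665+3/2·9.075173+3/4·(-1.493604)≈12.625723; next y=2/5·4.467335+1/4·12.625723≈4.943365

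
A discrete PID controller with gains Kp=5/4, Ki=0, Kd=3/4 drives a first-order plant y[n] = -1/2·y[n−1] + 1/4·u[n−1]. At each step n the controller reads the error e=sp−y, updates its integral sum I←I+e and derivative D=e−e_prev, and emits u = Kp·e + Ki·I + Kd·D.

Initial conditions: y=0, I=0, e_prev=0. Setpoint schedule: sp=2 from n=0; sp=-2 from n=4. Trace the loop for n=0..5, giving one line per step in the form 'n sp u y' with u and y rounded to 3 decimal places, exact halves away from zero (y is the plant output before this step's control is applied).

(exact arithmetic carried between steps; '≈' marks a value shown rounded to 6 d.p. or computed from one; I and e_prev carry over from the previous line; the table rounds u and y to 3 d.p., halves away from zero)
n=0: y=0, sp=2, e=sp−y=2; I=2, D=e−e_prev=2; u=5/4·2+0·2+3/4·2=4; next y=-1/2·0+1/4·4=1
n=1: y=1, sp=2, e=sp−y=1; I=3, D=e−e_prev=-1; u=5/4·1+0·3+3/4·(-1)=0.5; next y=-1/2·1+1/4·0.5=-0.375
n=2: y=-0.375, sp=2, e=sp−y=2.375; I=5.375, D=e−e_prev=1.375; u=5/4·2.375+0·5.375+3/4·1.375=4; next y=-1/2·(-0.375)+1/4·4=1.1875
n=3: y=1.1875, sp=2, e=sp−y=0.8125; I=6.1875, D=e−e_prev=-1.5625; u=5/4·0.8125+0·6.1875+3/4·(-1.5625)=-0.15625; next y=-1/2·1.1875+1/4·(-0.15625)≈-0.632813
n=4: y≈-0.632813, sp=-2, e=sp−y≈-1.367188; I≈4.820313, D=e−e_prev≈-2.179688; u=5/4·(-1.367188)+0·4.820313+3/4·(-2.179688)≈-3.34375; next y=-1/2·(-0.632813)+1/4·(-3.34375)≈-0.519531
n=5: y≈-0.519531, sp=-2, e=sp−y≈-1.480469; I≈3.339844, D=e−e_prev≈-0.113281; u=5/4·(-1.480469)+0·3.339844+3/4·(-0.113281)≈-1.935547; next y=-1/2·(-0.519531)+1/4·(-1.935547)≈-0.224121

0 2 4.000 0.000
1 2 0.500 1.000
2 2 4.000 -0.375
3 2 -0.156 1.188
4 -2 -3.344 -0.633
5 -2 -1.936 -0.520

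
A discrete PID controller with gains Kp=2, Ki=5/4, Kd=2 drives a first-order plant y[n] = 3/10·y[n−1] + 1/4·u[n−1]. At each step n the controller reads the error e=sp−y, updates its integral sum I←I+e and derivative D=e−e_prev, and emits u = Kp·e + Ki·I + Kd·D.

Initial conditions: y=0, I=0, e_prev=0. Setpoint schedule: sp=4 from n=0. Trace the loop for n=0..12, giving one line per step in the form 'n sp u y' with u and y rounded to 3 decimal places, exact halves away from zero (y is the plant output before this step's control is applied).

0 4 21.000 0.000
1 4 -9.563 5.250
2 4 31.220 -0.816
3 4 -18.865 7.560
4 4 45.981 -2.448
5 4 -35.323 10.761
6 4 68.551 -5.603
7 4 -62.735 15.457
8 4 104.207 -11.047
9 4 -107.359 22.738
10 4 161.257 -20.019
11 4 -179.450 34.309
12 4 252.931 -34.570

(exact arithmetic carried between steps; '≈' marks a value shown rounded to 6 d.p. or computed from one; I and e_prev carry over from the previous line; the table rounds u and y to 3 d.p., halves away from zero)
n=0: y=0, sp=4, e=sp−y=4; I=4, D=e−e_prev=4; u=2·4+5/4·4+2·4=21; next y=3/10·0+1/4·21=5.25
n=1: y=5.25, sp=4, e=sp−y=-1.25; I=2.75, D=e−e_prev=-5.25; u=2·(-1.25)+5/4·2.75+2·(-5.25)=-9.5625; next y=3/10·5.25+1/4·(-9.5625)=-0.815625
n=2: y=-0.815625, sp=4, e=sp−y=4.815625; I=7.565625, D=e−e_prev=6.065625; u=2·4.815625+5/4·7.565625+2·6.065625≈31.219531; next y=3/10·(-0.815625)+1/4·31.219531≈7.560195
n=3: y≈7.560195, sp=4, e=sp−y≈-3.560195; I≈4.005430, D=e−e_prev≈-8.375820; u=2·(-3.560195)+5/4·4.005430+2·(-8.375820)≈-18.865244; next y=3/10·7.560195+1/4·(-18.865244)≈-2.448252
n=4: y≈-2.448252, sp=4, e=sp−y≈6.448252; I≈10.453682, D=e−e_prev≈10.008448; u=2·6.448252+5/4·10.453682+2·10.008448≈45.980503; next y=3/10·(-2.448252)+1/4·45.980503≈10.760650
n=5: y≈10.760650, sp=4, e=sp−y≈-6.760650; I≈3.693032, D=e−e_prev≈-13.208902; u=2·(-6.760650)+5/4·3.693032+2·(-13.208902)≈-35.322815; next y=3/10·10.760650+1/4·(-35.322815)≈-5.602509
n=6: y≈-5.602509, sp=4, e=sp−y≈9.602509; I≈13.295541, D=e−e_prev≈16.363159; u=2·9.602509+5/4·13.295541+2·16.363159≈68.550761; next y=3/10·(-5.602509)+1/4·68.550761≈15.456938
n=7: y≈15.456938, sp=4, e=sp−y≈-11.456938; I≈1.838603, D=e−e_prev≈-21.059446; u=2·(-11.456938)+5/4·1.838603+2·(-21.059446)≈-62.734514; next y=3/10·15.456938+1/4·(-62.734514)≈-11.046547
n=8: y≈-11.046547, sp=4, e=sp−y≈15.046547; I≈16.885150, D=e−e_prev≈26.503485; u=2·15.046547+5/4·16.885150+2·26.503485≈104.206502; next y=3/10·(-11.046547)+1/4·104.206502≈22.737661
n=9: y≈22.737661, sp=4, e=sp−y≈-18.737661; I≈-1.852511, D=e−e_prev≈-33.784209; u=2·(-18.737661)+5/4·(-1.852511)+2·(-33.784209)≈-107.359378; next y=3/10·22.737661+1/4·(-107.359378)≈-20.018546
n=10: y≈-20.018546, sp=4, e=sp−y≈24.018546; I≈22.166035, D=e−e_prev≈42.756208; u=2·24.018546+5/4·22.166035+2·42.756208≈161.257052; next y=3/10·(-20.018546)+1/4·161.257052≈34.308699
n=11: y≈34.308699, sp=4, e=sp−y≈-30.308699; I≈-8.142664, D=e−e_prev≈-54.327245; u=2·(-30.308699)+5/4·(-8.142664)+2·(-54.327245)≈-179.450218; next y=3/10·34.308699+1/4·(-179.450218)≈-34.569945
n=12: y≈-34.569945, sp=4, e=sp−y≈38.569945; I≈30.427281, D=e−e_prev≈68.878644; u=2·38.569945+5/4·30.427281+2·68.878644≈252.931279; next y=3/10·(-34.569945)+1/4·252.931279≈52.861836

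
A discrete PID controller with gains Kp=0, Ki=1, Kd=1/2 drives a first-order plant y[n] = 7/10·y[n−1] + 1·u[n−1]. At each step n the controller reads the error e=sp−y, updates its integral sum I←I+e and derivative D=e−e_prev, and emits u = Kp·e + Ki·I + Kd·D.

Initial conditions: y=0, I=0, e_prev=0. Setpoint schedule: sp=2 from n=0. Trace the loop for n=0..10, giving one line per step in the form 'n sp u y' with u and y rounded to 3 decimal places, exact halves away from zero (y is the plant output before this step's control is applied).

(exact arithmetic carried between steps; '≈' marks a value shown rounded to 6 d.p. or computed from one; I and e_prev carry over from the previous line; the table rounds u and y to 3 d.p., halves away from zero)
n=0: y=0, sp=2, e=sp−y=2; I=2, D=e−e_prev=2; u=0·2+1·2+1/2·2=3; next y=7/10·0+1·3=3
n=1: y=3, sp=2, e=sp−y=-1; I=1, D=e−e_prev=-3; u=0·(-1)+1·1+1/2·(-3)=-0.5; next y=7/10·3+1·(-0.5)=1.6
n=2: y=1.6, sp=2, e=sp−y=0.4; I=1.4, D=e−e_prev=1.4; u=0·0.4+1·1.4+1/2·1.4=2.1; next y=7/10·1.6+1·2.1=3.22
n=3: y=3.22, sp=2, e=sp−y=-1.22; I=0.18, D=e−e_prev=-1.62; u=0·(-1.22)+1·0.18+1/2·(-1.62)=-0.63; next y=7/10·3.22+1·(-0.63)=1.624
n=4: y=1.624, sp=2, e=sp−y=0.376; I=0.556, D=e−e_prev=1.596; u=0·0.376+1·0.556+1/2·1.596=1.354; next y=7/10·1.624+1·1.354=2.4908
n=5: y=2.4908, sp=2, e=sp−y=-0.4908; I=0.0652, D=e−e_prev=-0.8668; u=0·(-0.4908)+1·0.0652+1/2·(-0.8668)=-0.3682; next y=7/10·2.4908+1·(-0.3682)=1.37536
n=6: y=1.37536, sp=2, e=sp−y=0.62464; I=0.68984, D=e−e_prev=1.11544; u=0·0.62464+1·0.68984+1/2·1.11544=1.24756; next y=7/10·1.37536+1·1.24756=2.210312
n=7: y=2.210312, sp=2, e=sp−y=-0.210312; I=0.479528, D=e−e_prev=-0.834952; u=0·(-0.210312)+1·0.479528+1/2·(-0.834952)=0.062052; next y=7/10·2.210312+1·0.062052≈1.609270
n=8: y≈1.609270, sp=2, e=sp−y≈0.390730; I≈0.870258, D=e−e_prev≈0.601042; u=0·0.390730+1·0.870258+1/2·0.601042≈1.170778; next y=7/10·1.609270+1·1.170778≈2.297268
n=9: y≈2.297268, sp=2, e=sp−y≈-0.297268; I≈0.572990, D=e−e_prev≈-0.687997; u=0·(-0.297268)+1·0.572990+1/2·(-0.687997)≈0.228991; next y=7/10·2.297268+1·0.228991≈1.837079
n=10: y≈1.837079, sp=2, e=sp−y≈0.162921; I≈0.735911, D=e−e_prev≈0.460189; u=0·0.162921+1·0.735911+1/2·0.460189≈0.966006; next y=7/10·1.837079+1·0.966006≈2.251961

0 2 3.000 0.000
1 2 -0.500 3.000
2 2 2.100 1.600
3 2 -0.630 3.220
4 2 1.354 1.624
5 2 -0.368 2.491
6 2 1.248 1.375
7 2 0.062 2.210
8 2 1.171 1.609
9 2 0.229 2.297
10 2 0.966 1.837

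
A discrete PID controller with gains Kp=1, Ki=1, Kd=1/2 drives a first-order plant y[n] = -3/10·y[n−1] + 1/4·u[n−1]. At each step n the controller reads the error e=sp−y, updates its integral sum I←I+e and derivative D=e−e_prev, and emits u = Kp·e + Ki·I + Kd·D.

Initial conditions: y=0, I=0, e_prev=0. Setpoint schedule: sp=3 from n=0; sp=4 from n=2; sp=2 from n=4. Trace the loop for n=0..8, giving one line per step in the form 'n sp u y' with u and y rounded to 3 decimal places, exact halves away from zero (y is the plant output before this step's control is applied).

(exact arithmetic carried between steps; '≈' marks a value shown rounded to 6 d.p. or computed from one; I and e_prev carry over from the previous line; the table rounds u and y to 3 d.p., halves away from zero)
n=0: y=0, sp=3, e=sp−y=3; I=3, D=e−e_prev=3; u=1·3+1·3+1/2·3=7.5; next y=-3/10·0+1/4·7.5=1.875
n=1: y=1.875, sp=3, e=sp−y=1.125; I=4.125, D=e−e_prev=-1.875; u=1·1.125+1·4.125+1/2·(-1.875)=4.3125; next y=-3/10·1.875+1/4·4.3125=0.515625
n=2: y=0.515625, sp=4, e=sp−y=3.484375; I=7.609375, D=e−e_prev=2.359375; u=1·3.484375+1·7.609375+1/2·2.359375≈12.273438; next y=-3/10·0.515625+1/4·12.273438≈2.913672
n=3: y≈2.913672, sp=4, e=sp−y≈1.086328; I≈8.695703, D=e−e_prev≈-2.398047; u=1·1.086328+1·8.695703+1/2·(-2.398047)≈8.583008; next y=-3/10·2.913672+1/4·8.583008≈1.271650
n=4: y≈1.271650, sp=2, e=sp−y≈0.728350; I≈9.424053, D=e−e_prev≈-0.357979; u=1·0.728350+1·9.424053+1/2·(-0.357979)≈9.973413; next y=-3/10·1.271650+1/4·9.973413≈2.111858
n=5: y≈2.111858, sp=2, e=sp−y≈-0.111858; I≈9.312195, D=e−e_prev≈-0.840208; u=1·(-0.111858)+1·9.312195+1/2·(-0.840208)≈8.780233; next y=-3/10·2.111858+1/4·8.780233≈1.561501
n=6: y≈1.561501, sp=2, e=sp−y≈0.438499; I≈9.750694, D=e−e_prev≈0.550357; u=1·0.438499+1·9.750694+1/2·0.550357≈10.464372; next y=-3/10·1.561501+1/4·10.464372≈2.147643
n=7: y≈2.147643, sp=2, e=sp−y≈-0.147643; I≈9.603051, D=e−e_prev≈-0.586142; u=1·(-0.147643)+1·9.603051+1/2·(-0.586142)≈9.162337; next y=-3/10·2.147643+1/4·9.162337≈1.646291
n=8: y≈1.646291, sp=2, e=sp−y≈0.353709; I≈9.956760, D=e−e_prev≈0.501351; u=1·0.353709+1·9.956760+1/2·0.501351≈10.561144; next y=-3/10·1.646291+1/4·10.561144≈2.146398

0 3 7.500 0.000
1 3 4.313 1.875
2 4 12.273 0.516
3 4 8.583 2.914
4 2 9.973 1.272
5 2 8.780 2.112
6 2 10.464 1.562
7 2 9.162 2.148
8 2 10.561 1.646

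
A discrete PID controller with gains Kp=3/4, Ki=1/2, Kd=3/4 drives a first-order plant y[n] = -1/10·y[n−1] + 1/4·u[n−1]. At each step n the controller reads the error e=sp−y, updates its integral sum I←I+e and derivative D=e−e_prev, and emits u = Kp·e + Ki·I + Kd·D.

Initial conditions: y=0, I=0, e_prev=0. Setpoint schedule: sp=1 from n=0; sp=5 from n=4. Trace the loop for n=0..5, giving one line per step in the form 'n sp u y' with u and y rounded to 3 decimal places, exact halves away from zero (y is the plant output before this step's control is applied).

0 1 2.000 0.000
1 1 0.750 0.500
2 1 2.100 0.138
3 1 1.512 0.511
4 5 10.405 0.327
5 5 5.120 2.569

(exact arithmetic carried between steps; '≈' marks a value shown rounded to 6 d.p. or computed from one; I and e_prev carry over from the previous line; the table rounds u and y to 3 d.p., halves away from zero)
n=0: y=0, sp=1, e=sp−y=1; I=1, D=e−e_prev=1; u=3/4·1+1/2·1+3/4·1=2; next y=-1/10·0+1/4·2=0.5
n=1: y=0.5, sp=1, e=sp−y=0.5; I=1.5, D=e−e_prev=-0.5; u=3/4·0.5+1/2·1.5+3/4·(-0.5)=0.75; next y=-1/10·0.5+1/4·0.75=0.1375
n=2: y=0.1375, sp=1, e=sp−y=0.8625; I=2.3625, D=e−e_prev=0.3625; u=3/4·0.8625+1/2·2.3625+3/4·0.3625=2.1; next y=-1/10·0.1375+1/4·2.1=0.51125
n=3: y=0.51125, sp=1, e=sp−y=0.48875; I=2.85125, D=e−e_prev=-0.37375; u=3/4·0.48875+1/2·2.85125+3/4·(-0.37375)=1.511875; next y=-1/10·0.51125+1/4·1.511875≈0.326844
n=4: y≈0.326844, sp=5, e=sp−y≈4.673156; I≈7.524406, D=e−e_prev≈4.184406; u=3/4·4.673156+1/2·7.524406+3/4·4.184406≈10.405375; next y=-1/10·0.326844+1/4·10.405375≈2.568659
n=5: y≈2.568659, sp=5, e=sp−y≈2.431341; I≈9.955747, D=e−e_prev≈-2.241816; u=3/4·2.431341+1/2·9.955747+3/4·(-2.241816)≈5.120017; next y=-1/10·2.568659+1/4·5.120017≈1.023138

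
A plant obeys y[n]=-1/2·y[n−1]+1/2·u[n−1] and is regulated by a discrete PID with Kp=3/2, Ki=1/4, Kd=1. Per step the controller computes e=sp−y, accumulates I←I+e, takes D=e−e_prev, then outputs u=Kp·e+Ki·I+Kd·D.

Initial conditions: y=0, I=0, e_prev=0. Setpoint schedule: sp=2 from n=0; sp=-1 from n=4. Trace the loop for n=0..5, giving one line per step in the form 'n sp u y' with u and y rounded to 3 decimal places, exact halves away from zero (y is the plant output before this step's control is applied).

(exact arithmetic carried between steps; '≈' marks a value shown rounded to 6 d.p. or computed from one; I and e_prev carry over from the previous line; the table rounds u and y to 3 d.p., halves away from zero)
n=0: y=0, sp=2, e=sp−y=2; I=2, D=e−e_prev=2; u=3/2·2+1/4·2+1·2=5.5; next y=-1/2·0+1/2·5.5=2.75
n=1: y=2.75, sp=2, e=sp−y=-0.75; I=1.25, D=e−e_prev=-2.75; u=3/2·(-0.75)+1/4·1.25+1·(-2.75)=-3.5625; next y=-1/2·2.75+1/2·(-3.5625)=-3.15625
n=2: y=-3.15625, sp=2, e=sp−y=5.15625; I=6.40625, D=e−e_prev=5.90625; u=3/2·5.15625+1/4·6.40625+1·5.90625≈15.242188; next y=-1/2·(-3.15625)+1/2·15.242188≈9.199219
n=3: y≈9.199219, sp=2, e=sp−y≈-7.199219; I≈-0.792969, D=e−e_prev≈-12.355469; u=3/2·(-7.199219)+1/4·(-0.792969)+1·(-12.355469)≈-23.352539; next y=-1/2·9.199219+1/2·(-23.352539)≈-16.275879
n=4: y≈-16.275879, sp=-1, e=sp−y≈15.275879; I≈14.482910, D=e−e_prev≈22.475098; u=3/2·15.275879+1/4·14.482910+1·22.475098≈49.009644; next y=-1/2·(-16.275879)+1/2·49.009644≈32.642761
n=5: y≈32.642761, sp=-1, e=sp−y≈-33.642761; I≈-19.159851, D=e−e_prev≈-48.918640; u=3/2·(-33.642761)+1/4·(-19.159851)+1·(-48.918640)≈-104.172745; next y=-1/2·32.642761+1/2·(-104.172745)≈-68.407753

0 2 5.500 0.000
1 2 -3.563 2.750
2 2 15.242 -3.156
3 2 -23.353 9.199
4 -1 49.010 -16.276
5 -1 -104.173 32.643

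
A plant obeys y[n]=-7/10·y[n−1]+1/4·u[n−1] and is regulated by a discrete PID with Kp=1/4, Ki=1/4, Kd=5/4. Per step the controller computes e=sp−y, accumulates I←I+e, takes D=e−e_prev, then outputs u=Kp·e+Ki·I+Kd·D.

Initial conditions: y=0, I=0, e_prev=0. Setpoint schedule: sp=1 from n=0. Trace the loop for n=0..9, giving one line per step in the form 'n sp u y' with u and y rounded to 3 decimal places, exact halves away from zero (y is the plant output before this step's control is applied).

(exact arithmetic carried between steps; '≈' marks a value shown rounded to 6 d.p. or computed from one; I and e_prev carry over from the previous line; the table rounds u and y to 3 d.p., halves away from zero)
n=0: y=0, sp=1, e=sp−y=1; I=1, D=e−e_prev=1; u=1/4·1+1/4·1+5/4·1=1.75; next y=-7/10·0+1/4·1.75=0.4375
n=1: y=0.4375, sp=1, e=sp−y=0.5625; I=1.5625, D=e−e_prev=-0.4375; u=1/4·0.5625+1/4·1.5625+5/4·(-0.4375)=-0.015625; next y=-7/10·0.4375+1/4·(-0.015625)≈-0.310156
n=2: y≈-0.310156, sp=1, e=sp−y≈1.310156; I≈2.872656, D=e−e_prev≈0.747656; u=1/4·1.310156+1/4·2.872656+5/4·0.747656≈1.980273; next y=-7/10·(-0.310156)+1/4·1.980273≈0.712178
n=3: y≈0.712178, sp=1, e=sp−y≈0.287822; I≈3.160479, D=e−e_prev≈-1.022334; u=1/4·0.287822+1/4·3.160479+5/4·(-1.022334)≈-0.415842; next y=-7/10·0.712178+1/4·(-0.415842)≈-0.602485
n=4: y≈-0.602485, sp=1, e=sp−y≈1.602485; I≈4.762964, D=e−e_prev≈1.314663; u=1/4·1.602485+1/4·4.762964+5/4·1.314663≈3.234691; next y=-7/10·(-0.602485)+1/4·3.234691≈1.230412
n=5: y≈1.230412, sp=1, e=sp−y≈-0.230412; I≈4.532551, D=e−e_prev≈-1.832897; u=1/4·(-0.230412)+1/4·4.532551+5/4·(-1.832897)≈-1.215587; next y=-7/10·1.230412+1/4·(-1.215587)≈-1.165185
n=6: y≈-1.165185, sp=1, e=sp−y≈2.165185; I≈6.697737, D=e−e_prev≈2.395597; u=1/4·2.165185+1/4·6.697737+5/4·2.395597≈5.210227; next y=-7/10·(-1.165185)+1/4·5.210227≈2.118186
n=7: y≈2.118186, sp=1, e=sp−y≈-1.118186; I≈5.579550, D=e−e_prev≈-3.283371; u=1/4·(-1.118186)+1/4·5.579550+5/4·(-3.283371)≈-2.988873; next y=-7/10·2.118186+1/4·(-2.988873)≈-2.229949
n=8: y≈-2.229949, sp=1, e=sp−y≈3.229949; I≈8.809499, D=e−e_prev≈4.348135; u=1/4·3.229949+1/4·8.809499+5/4·4.348135≈8.445031; next y=-7/10·(-2.229949)+1/4·8.445031≈3.672222
n=9: y≈3.672222, sp=1, e=sp−y≈-2.672222; I≈6.137277, D=e−e_prev≈-5.902171; u=1/4·(-2.672222)+1/4·6.137277+5/4·(-5.902171)≈-6.511449; next y=-7/10·3.672222+1/4·(-6.511449)≈-4.198418

0 1 1.750 0.000
1 1 -0.016 0.438
2 1 1.980 -0.310
3 1 -0.416 0.712
4 1 3.235 -0.602
5 1 -1.216 1.230
6 1 5.210 -1.165
7 1 -2.989 2.118
8 1 8.445 -2.230
9 1 -6.511 3.672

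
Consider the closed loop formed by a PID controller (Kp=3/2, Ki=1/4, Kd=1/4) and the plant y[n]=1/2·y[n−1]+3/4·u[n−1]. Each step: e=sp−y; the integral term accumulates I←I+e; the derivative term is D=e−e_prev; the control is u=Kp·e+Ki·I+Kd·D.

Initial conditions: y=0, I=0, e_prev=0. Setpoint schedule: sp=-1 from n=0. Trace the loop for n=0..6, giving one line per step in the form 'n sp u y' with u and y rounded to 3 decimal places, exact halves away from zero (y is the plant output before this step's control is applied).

(exact arithmetic carried between steps; '≈' marks a value shown rounded to 6 d.p. or computed from one; I and e_prev carry over from the previous line; the table rounds u and y to 3 d.p., halves away from zero)
n=0: y=0, sp=-1, e=sp−y=-1; I=-1, D=e−e_prev=-1; u=3/2·(-1)+1/4·(-1)+1/4·(-1)=-2; next y=1/2·0+3/4·(-2)=-1.5
n=1: y=-1.5, sp=-1, e=sp−y=0.5; I=-0.5, D=e−e_prev=1.5; u=3/2·0.5+1/4·(-0.5)+1/4·1.5=1; next y=1/2·(-1.5)+3/4·1=0
n=2: y=0, sp=-1, e=sp−y=-1; I=-1.5, D=e−e_prev=-1.5; u=3/2·(-1)+1/4·(-1.5)+1/4·(-1.5)=-2.25; next y=1/2·0+3/4·(-2.25)=-1.6875
n=3: y=-1.6875, sp=-1, e=sp−y=0.6875; I=-0.8125, D=e−e_prev=1.6875; u=3/2·0.6875+1/4·(-0.8125)+1/4·1.6875=1.25; next y=1/2·(-1.6875)+3/4·1.25=0.09375
n=4: y=0.09375, sp=-1, e=sp−y=-1.09375; I=-1.90625, D=e−e_prev=-1.78125; u=3/2·(-1.09375)+1/4·(-1.90625)+1/4·(-1.78125)=-2.5625; next y=1/2·0.09375+3/4·(-2.5625)=-1.875
n=5: y=-1.875, sp=-1, e=sp−y=0.875; I=-1.03125, D=e−e_prev=1.96875; u=3/2·0.875+1/4·(-1.03125)+1/4·1.96875=1.546875; next y=1/2·(-1.875)+3/4·1.546875≈0.222656
n=6: y≈0.222656, sp=-1, e=sp−y≈-1.222656; I≈-2.253906, D=e−e_prev≈-2.097656; u=3/2·(-1.222656)+1/4·(-2.253906)+1/4·(-2.097656)≈-2.921875; next y=1/2·0.222656+3/4·(-2.921875)≈-2.080078

0 -1 -2.000 0.000
1 -1 1.000 -1.500
2 -1 -2.250 0.000
3 -1 1.250 -1.688
4 -1 -2.563 0.094
5 -1 1.547 -1.875
6 -1 -2.922 0.223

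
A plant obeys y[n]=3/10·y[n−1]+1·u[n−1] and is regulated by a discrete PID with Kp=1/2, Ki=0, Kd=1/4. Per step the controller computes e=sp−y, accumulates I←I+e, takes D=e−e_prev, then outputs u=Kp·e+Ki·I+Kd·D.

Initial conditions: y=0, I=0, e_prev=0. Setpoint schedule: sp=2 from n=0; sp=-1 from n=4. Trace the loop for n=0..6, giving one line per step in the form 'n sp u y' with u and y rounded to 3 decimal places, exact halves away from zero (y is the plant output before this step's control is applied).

(exact arithmetic carried between steps; '≈' marks a value shown rounded to 6 d.p. or computed from one; I and e_prev carry over from the previous line; the table rounds u and y to 3 d.p., halves away from zero)
n=0: y=0, sp=2, e=sp−y=2; I=2, D=e−e_prev=2; u=1/2·2+0·2+1/4·2=1.5; next y=3/10·0+1·1.5=1.5
n=1: y=1.5, sp=2, e=sp−y=0.5; I=2.5, D=e−e_prev=-1.5; u=1/2·0.5+0·2.5+1/4·(-1.5)=-0.125; next y=3/10·1.5+1·(-0.125)=0.325
n=2: y=0.325, sp=2, e=sp−y=1.675; I=4.175, D=e−e_prev=1.175; u=1/2·1.675+0·4.175+1/4·1.175=1.13125; next y=3/10·0.325+1·1.13125=1.22875
n=3: y=1.22875, sp=2, e=sp−y=0.77125; I=4.94625, D=e−e_prev=-0.90375; u=1/2·0.77125+0·4.94625+1/4·(-0.90375)≈0.159688; next y=3/10·1.22875+1·0.159688≈0.528313
n=4: y≈0.528313, sp=-1, e=sp−y≈-1.528313; I≈3.417938, D=e−e_prev≈-2.299563; u=1/2·(-1.528313)+0·3.417938+1/4·(-2.299563)≈-1.339047; next y=3/10·0.528313+1·(-1.339047)≈-1.180553
n=5: y≈-1.180553, sp=-1, e=sp−y≈0.180553; I≈3.598491, D=e−e_prev≈1.708866; u=1/2·0.180553+0·3.598491+1/4·1.708866≈0.517493; next y=3/10·(-1.180553)+1·0.517493≈0.163327
n=6: y≈0.163327, sp=-1, e=sp−y≈-1.163327; I≈2.435164, D=e−e_prev≈-1.343880; u=1/2·(-1.163327)+0·2.435164+1/4·(-1.343880)≈-0.917634; next y=3/10·0.163327+1·(-0.917634)≈-0.868635

0 2 1.500 0.000
1 2 -0.125 1.500
2 2 1.131 0.325
3 2 0.160 1.229
4 -1 -1.339 0.528
5 -1 0.517 -1.181
6 -1 -0.918 0.163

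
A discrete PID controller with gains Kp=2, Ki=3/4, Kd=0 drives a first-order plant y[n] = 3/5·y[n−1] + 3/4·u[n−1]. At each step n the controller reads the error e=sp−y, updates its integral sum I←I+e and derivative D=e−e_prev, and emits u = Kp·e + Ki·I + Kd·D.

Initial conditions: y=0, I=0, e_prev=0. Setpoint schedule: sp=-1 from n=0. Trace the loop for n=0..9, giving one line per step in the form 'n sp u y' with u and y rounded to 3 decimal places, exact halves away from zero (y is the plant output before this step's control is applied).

(exact arithmetic carried between steps; '≈' marks a value shown rounded to 6 d.p. or computed from one; I and e_prev carry over from the previous line; the table rounds u and y to 3 d.p., halves away from zero)
n=0: y=0, sp=-1, e=sp−y=-1; I=-1, D=e−e_prev=-1; u=2·(-1)+3/4·(-1)+0·(-1)=-2.75; next y=3/5·0+3/4·(-2.75)=-2.0625
n=1: y=-2.0625, sp=-1, e=sp−y=1.0625; I=0.0625, D=e−e_prev=2.0625; u=2·1.0625+3/4·0.0625+0·2.0625=2.171875; next y=3/5·(-2.0625)+3/4·2.171875≈0.391406
n=2: y≈0.391406, sp=-1, e=sp−y≈-1.391406; I≈-1.328906, D=e−e_prev≈-2.453906; u=2·(-1.391406)+3/4·(-1.328906)+0·(-2.453906)≈-3.779492; next y=3/5·0.391406+3/4·(-3.779492)≈-2.599775
n=3: y≈-2.599775, sp=-1, e=sp−y≈1.599775; I≈0.270869, D=e−e_prev≈2.991182; u=2·1.599775+3/4·0.270869+0·2.991182≈3.402703; next y=3/5·(-2.599775)+3/4·3.402703≈0.992162
n=4: y≈0.992162, sp=-1, e=sp−y≈-1.992162; I≈-1.721293, D=e−e_prev≈-3.591937; u=2·(-1.992162)+3/4·(-1.721293)+0·(-3.591937)≈-5.275293; next y=3/5·0.992162+3/4·(-5.275293)≈-3.361173
n=5: y≈-3.361173, sp=-1, e=sp−y≈2.361173; I≈0.639880, D=e−e_prev≈4.353334; u=2·2.361173+3/4·0.639880+0·4.353334≈5.202255; next y=3/5·(-3.361173)+3/4·5.202255≈1.884988
n=6: y≈1.884988, sp=-1, e=sp−y≈-2.884988; I≈-2.245108, D=e−e_prev≈-5.246161; u=2·(-2.884988)+3/4·(-2.245108)+0·(-5.246161)≈-7.453807; next y=3/5·1.884988+3/4·(-7.453807)≈-4.459362
n=7: y≈-4.459362, sp=-1, e=sp−y≈3.459362; I≈1.214254, D=e−e_prev≈6.344350; u=2·3.459362+3/4·1.214254+0·6.344350≈7.829415; next y=3/5·(-4.459362)+3/4·7.829415≈3.196444
n=8: y≈3.196444, sp=-1, e=sp−y≈-4.196444; I≈-2.982190, D=e−e_prev≈-7.655807; u=2·(-4.196444)+3/4·(-2.982190)+0·(-7.655807)≈-10.629531; next y=3/5·3.196444+3/4·(-10.629531)≈-6.054282
n=9: y≈-6.054282, sp=-1, e=sp−y≈5.054282; I≈2.072092, D=e−e_prev≈9.250726; u=2·5.054282+3/4·2.072092+0·9.250726≈11.662632; next y=3/5·(-6.054282)+3/4·11.662632≈5.114405

0 -1 -2.750 0.000
1 -1 2.172 -2.063
2 -1 -3.779 0.391
3 -1 3.403 -2.600
4 -1 -5.275 0.992
5 -1 5.202 -3.361
6 -1 -7.454 1.885
7 -1 7.829 -4.459
8 -1 -10.630 3.196
9 -1 11.663 -6.054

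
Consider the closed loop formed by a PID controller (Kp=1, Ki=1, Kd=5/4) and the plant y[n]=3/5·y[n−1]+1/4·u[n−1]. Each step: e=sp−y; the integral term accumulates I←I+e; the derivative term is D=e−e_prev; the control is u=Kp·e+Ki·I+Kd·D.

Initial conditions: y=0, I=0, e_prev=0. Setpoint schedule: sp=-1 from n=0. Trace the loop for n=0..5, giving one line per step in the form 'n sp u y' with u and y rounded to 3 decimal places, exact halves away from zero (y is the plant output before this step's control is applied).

0 -1 -3.250 0.000
1 -1 -0.359 -0.813
2 -1 -2.327 -0.577
3 -1 -1.316 -0.928
4 -1 -1.964 -0.886
5 -1 -1.581 -1.022

(exact arithmetic carried between steps; '≈' marks a value shown rounded to 6 d.p. or computed from one; I and e_prev carry over from the previous line; the table rounds u and y to 3 d.p., halves away from zero)
n=0: y=0, sp=-1, e=sp−y=-1; I=-1, D=e−e_prev=-1; u=1·(-1)+1·(-1)+5/4·(-1)=-3.25; next y=3/5·0+1/4·(-3.25)=-0.8125
n=1: y=-0.8125, sp=-1, e=sp−y=-0.1875; I=-1.1875, D=e−e_prev=0.8125; u=1·(-0.1875)+1·(-1.1875)+5/4·0.8125=-0.359375; next y=3/5·(-0.8125)+1/4·(-0.359375)≈-0.577344
n=2: y≈-0.577344, sp=-1, e=sp−y≈-0.422656; I≈-1.610156, D=e−e_prev≈-0.235156; u=1·(-0.422656)+1·(-1.610156)+5/4·(-0.235156)≈-2.326758; next y=3/5·(-0.577344)+1/4·(-2.326758)≈-0.928096
n=3: y≈-0.928096, sp=-1, e=sp−y≈-0.071904; I≈-1.682061, D=e−e_prev≈0.350752; u=1·(-0.071904)+1·(-1.682061)+5/4·0.350752≈-1.315525; next y=3/5·(-0.928096)+1/4·(-1.315525)≈-0.885739
n=4: y≈-0.885739, sp=-1, e=sp−y≈-0.114261; I≈-1.796322, D=e−e_prev≈-0.042357; u=1·(-0.114261)+1·(-1.796322)+5/4·(-0.042357)≈-1.963530; next y=3/5·(-0.885739)+1/4·(-1.963530)≈-1.022326
n=5: y≈-1.022326, sp=-1, e=sp−y≈0.022326; I≈-1.773996, D=e−e_prev≈0.136587; u=1·0.022326+1·(-1.773996)+5/4·0.136587≈-1.580937; next y=3/5·(-1.022326)+1/4·(-1.580937)≈-1.008630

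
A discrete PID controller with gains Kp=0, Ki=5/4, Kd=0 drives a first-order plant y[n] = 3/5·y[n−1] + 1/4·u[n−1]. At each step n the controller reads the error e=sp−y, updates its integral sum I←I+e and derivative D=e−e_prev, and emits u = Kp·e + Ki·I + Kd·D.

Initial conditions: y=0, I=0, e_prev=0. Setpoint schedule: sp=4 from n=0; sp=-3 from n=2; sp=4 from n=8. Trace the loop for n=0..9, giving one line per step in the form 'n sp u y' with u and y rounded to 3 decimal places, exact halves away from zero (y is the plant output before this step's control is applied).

0 4 5.000 0.000
1 4 8.438 1.250
2 -3 1.113 2.859
3 -3 -5.129 1.994
4 -3 -8.772 -0.086
5 -3 -9.716 -2.244
6 -3 -8.746 -3.776
7 -3 -6.931 -4.452
8 4 3.574 -4.404
9 4 10.760 -1.749

(exact arithmetic carried between steps; '≈' marks a value shown rounded to 6 d.p. or computed from one; I and e_prev carry over from the previous line; the table rounds u and y to 3 d.p., halves away from zero)
n=0: y=0, sp=4, e=sp−y=4; I=4, D=e−e_prev=4; u=0·4+5/4·4+0·4=5; next y=3/5·0+1/4·5=1.25
n=1: y=1.25, sp=4, e=sp−y=2.75; I=6.75, D=e−e_prev=-1.25; u=0·2.75+5/4·6.75+0·(-1.25)=8.4375; next y=3/5·1.25+1/4·8.4375=2.859375
n=2: y=2.859375, sp=-3, e=sp−y=-5.859375; I=0.890625, D=e−e_prev=-8.609375; u=0·(-5.859375)+5/4·0.890625+0·(-8.609375)≈1.113281; next y=3/5·2.859375+1/4·1.113281≈1.993945
n=3: y≈1.993945, sp=-3, e=sp−y≈-4.993945; I≈-4.103320, D=e−e_prev≈0.865430; u=0·(-4.993945)+5/4·(-4.103320)+0·0.865430≈-5.129150; next y=3/5·1.993945+1/4·(-5.129150)≈-0.085920
n=4: y≈-0.085920, sp=-3, e=sp−y≈-2.914080; I≈-7.017400, D=e−e_prev≈2.079866; u=0·(-2.914080)+5/4·(-7.017400)+0·2.079866≈-8.771750; next y=3/5·(-0.085920)+1/4·(-8.771750)≈-2.244490
n=5: y≈-2.244490, sp=-3, e=sp−y≈-0.755510; I≈-7.772910, D=e−e_prev≈2.158569; u=0·(-0.755510)+5/4·(-7.772910)+0·2.158569≈-9.716138; next y=3/5·(-2.244490)+1/4·(-9.716138)≈-3.775728
n=6: y≈-3.775728, sp=-3, e=sp−y≈0.775728; I≈-6.997182, D=e−e_prev≈1.531239; u=0·0.775728+5/4·(-6.997182)+0·1.531239≈-8.746477; next y=3/5·(-3.775728)+1/4·(-8.746477)≈-4.452056
n=7: y≈-4.452056, sp=-3, e=sp−y≈1.452056; I≈-5.545126, D=e−e_prev≈0.676328; u=0·1.452056+5/4·(-5.545126)+0·0.676328≈-6.931407; next y=3/5·(-4.452056)+1/4·(-6.931407)≈-4.404086
n=8: y≈-4.404086, sp=4, e=sp−y≈8.404086; I≈2.858960, D=e−e_prev≈6.952029; u=0·8.404086+5/4·2.858960+0·6.952029≈3.573700; next y=3/5·(-4.404086)+1/4·3.573700≈-1.749026
n=9: y≈-1.749026, sp=4, e=sp−y≈5.749026; I≈8.607986, D=e−e_prev≈-2.655059; u=0·5.749026+5/4·8.607986+0·(-2.655059)≈10.759983; next y=3/5·(-1.749026)+1/4·10.759983≈1.640580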